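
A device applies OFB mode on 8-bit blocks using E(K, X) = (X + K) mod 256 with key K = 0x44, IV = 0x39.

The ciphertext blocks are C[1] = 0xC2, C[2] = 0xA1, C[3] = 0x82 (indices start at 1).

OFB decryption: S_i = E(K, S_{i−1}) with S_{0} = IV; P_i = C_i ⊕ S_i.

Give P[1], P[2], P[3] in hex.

P[1]: S = E(K, 0x39) = 0x7D; 0xC2 ⊕ 0x7D = 0xBF.
P[2]: S = E(K, 0x7D) = 0xC1; 0xA1 ⊕ 0xC1 = 0x60.
P[3]: S = E(K, 0xC1) = 0x05; 0x82 ⊕ 0x05 = 0x87.

P[1] = 0xBF, P[2] = 0x60, P[3] = 0x87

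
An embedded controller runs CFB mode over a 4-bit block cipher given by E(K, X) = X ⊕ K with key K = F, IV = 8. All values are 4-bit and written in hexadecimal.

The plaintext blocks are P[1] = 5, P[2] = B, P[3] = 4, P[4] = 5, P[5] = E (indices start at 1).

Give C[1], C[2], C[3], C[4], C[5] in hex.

C[1] = 2, C[2] = 6, C[3] = D, C[4] = 7, C[5] = 6

CFB encryption: C_i = P_i ⊕ E(K, C_{i−1}), with C_{0} = IV.
C[1]: E(K, 8) = 7; 5 ⊕ 7 = 2.
C[2]: E(K, 2) = D; B ⊕ D = 6.
C[3]: E(K, 6) = 9; 4 ⊕ 9 = D.
C[4]: E(K, D) = 2; 5 ⊕ 2 = 7.
C[5]: E(K, 7) = 8; E ⊕ 8 = 6.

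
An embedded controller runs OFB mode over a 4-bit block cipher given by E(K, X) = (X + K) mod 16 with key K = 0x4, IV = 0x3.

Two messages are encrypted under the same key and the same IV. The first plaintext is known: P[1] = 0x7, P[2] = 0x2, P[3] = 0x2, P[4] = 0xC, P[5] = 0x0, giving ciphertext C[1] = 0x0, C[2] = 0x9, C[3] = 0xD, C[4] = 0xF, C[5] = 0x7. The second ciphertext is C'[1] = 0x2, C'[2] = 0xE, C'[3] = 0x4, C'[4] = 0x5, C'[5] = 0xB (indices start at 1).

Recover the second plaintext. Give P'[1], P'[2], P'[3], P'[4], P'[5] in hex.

In OFB with a reused IV, both messages share the same keystream S_i, so C_i ⊕ C'_i = P_i ⊕ P'_i and thus P'_i = P_i ⊕ C_i ⊕ C'_i.
P'[1]: 0x7 ⊕ 0x0 ⊕ 0x2 = 0x5.
P'[2]: 0x2 ⊕ 0x9 ⊕ 0xE = 0x5.
P'[3]: 0x2 ⊕ 0xD ⊕ 0x4 = 0xB.
P'[4]: 0xC ⊕ 0xF ⊕ 0x5 = 0x6.
P'[5]: 0x0 ⊕ 0x7 ⊕ 0xB = 0xC.

P'[1] = 0x5, P'[2] = 0x5, P'[3] = 0xB, P'[4] = 0x6, P'[5] = 0xC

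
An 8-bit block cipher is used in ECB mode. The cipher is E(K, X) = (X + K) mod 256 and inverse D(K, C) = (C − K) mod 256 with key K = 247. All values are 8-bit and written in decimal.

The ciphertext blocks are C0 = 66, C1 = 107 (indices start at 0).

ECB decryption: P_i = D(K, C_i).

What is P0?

P0: D(K, 66) = 75.

P0 = 75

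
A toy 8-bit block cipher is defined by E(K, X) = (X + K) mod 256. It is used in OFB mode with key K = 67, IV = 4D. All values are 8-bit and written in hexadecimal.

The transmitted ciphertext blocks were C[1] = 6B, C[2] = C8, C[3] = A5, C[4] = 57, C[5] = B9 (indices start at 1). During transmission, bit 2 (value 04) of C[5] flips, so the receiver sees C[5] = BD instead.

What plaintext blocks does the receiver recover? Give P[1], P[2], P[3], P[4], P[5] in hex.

P[1] = DF, P[2] = D3, P[3] = 27, P[4] = BE, P[5] = ED

OFB decryption: S_i = E(K, S_{i−1}) with S_{0} = IV; P_i = C_i ⊕ S_i.
Only C[5] changed, to BD. In OFB, a change in C_i flips the same bit in P_i only; the keystream is unaffected. Decrypting the received ciphertext:
P[1]: S = E(K, 4D) = B4; 6B ⊕ B4 = DF.
P[2]: S = E(K, B4) = 1B; C8 ⊕ 1B = D3.
P[3]: S = E(K, 1B) = 82; A5 ⊕ 82 = 27.
P[4]: S = E(K, 82) = E9; 57 ⊕ E9 = BE.
P[5]: S = E(K, E9) = 50; BD ⊕ 50 = ED.
Blocks that differ from the original plaintext: P[5].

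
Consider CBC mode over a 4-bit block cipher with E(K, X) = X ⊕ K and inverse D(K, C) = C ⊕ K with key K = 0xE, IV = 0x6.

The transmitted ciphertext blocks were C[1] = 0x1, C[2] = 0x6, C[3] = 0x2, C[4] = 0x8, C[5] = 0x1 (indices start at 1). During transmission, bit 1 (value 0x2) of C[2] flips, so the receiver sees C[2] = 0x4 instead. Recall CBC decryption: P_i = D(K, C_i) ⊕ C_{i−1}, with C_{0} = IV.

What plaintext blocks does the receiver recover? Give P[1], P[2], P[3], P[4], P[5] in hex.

P[1] = 0x9, P[2] = 0xB, P[3] = 0x8, P[4] = 0x4, P[5] = 0x7

Only C[2] changed, to 0x4. In CBC, a change in C_i garbles P_i and flips the same bit in P_{i+1}. Decrypting the received ciphertext:
P[1]: D(K, 0x1) = 0xF; 0xF ⊕ 0x6 = 0x9.
P[2]: D(K, 0x4) = 0xA; 0xA ⊕ 0x1 = 0xB.
P[3]: D(K, 0x2) = 0xC; 0xC ⊕ 0x4 = 0x8.
P[4]: D(K, 0x8) = 0x6; 0x6 ⊕ 0x2 = 0x4.
P[5]: D(K, 0x1) = 0xF; 0xF ⊕ 0x8 = 0x7.
Blocks that differ from the original plaintext: P[2], P[3].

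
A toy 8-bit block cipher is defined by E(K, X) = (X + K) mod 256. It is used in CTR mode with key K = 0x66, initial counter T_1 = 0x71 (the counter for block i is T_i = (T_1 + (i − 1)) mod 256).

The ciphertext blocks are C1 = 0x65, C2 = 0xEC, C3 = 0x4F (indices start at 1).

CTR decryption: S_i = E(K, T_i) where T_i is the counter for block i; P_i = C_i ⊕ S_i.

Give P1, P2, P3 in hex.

P1 = 0xB2, P2 = 0x34, P3 = 0x96

P1: T = 0x71, S = E(K, T) = 0xD7; 0x65 ⊕ 0xD7 = 0xB2.
P2: T = 0x72, S = E(K, T) = 0xD8; 0xEC ⊕ 0xD8 = 0x34.
P3: T = 0x73, S = E(K, T) = 0xD9; 0x4F ⊕ 0xD9 = 0x96.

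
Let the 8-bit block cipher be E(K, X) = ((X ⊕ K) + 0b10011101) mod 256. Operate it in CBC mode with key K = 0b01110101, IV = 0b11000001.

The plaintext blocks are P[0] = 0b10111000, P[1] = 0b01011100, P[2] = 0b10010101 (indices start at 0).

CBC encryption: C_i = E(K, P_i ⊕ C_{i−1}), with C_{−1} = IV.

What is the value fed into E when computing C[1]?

0b11110101

C[0]: P[0] ⊕ 0b11000001 = 0b01111001; E(K, 0b01111001) = 0b10101001.
C[1]: P[1] ⊕ 0b10101001 = 0b11110101; E(K, 0b11110101) = 0b00011101.
So the input to E for block [1] is 0b11110101.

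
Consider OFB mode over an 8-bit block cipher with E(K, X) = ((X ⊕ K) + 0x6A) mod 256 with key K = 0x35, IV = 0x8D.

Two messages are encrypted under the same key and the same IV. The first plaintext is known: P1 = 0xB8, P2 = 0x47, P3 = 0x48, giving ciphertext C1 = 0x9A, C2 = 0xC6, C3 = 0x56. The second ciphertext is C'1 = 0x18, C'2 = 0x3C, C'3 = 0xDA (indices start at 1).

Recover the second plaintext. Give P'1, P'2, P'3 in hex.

In OFB with a reused IV, both messages share the same keystream S_i, so C_i ⊕ C'_i = P_i ⊕ P'_i and thus P'_i = P_i ⊕ C_i ⊕ C'_i.
P'1: 0xB8 ⊕ 0x9A ⊕ 0x18 = 0x3A.
P'2: 0x47 ⊕ 0xC6 ⊕ 0x3C = 0xBD.
P'3: 0x48 ⊕ 0x56 ⊕ 0xDA = 0xC4.

P'1 = 0x3A, P'2 = 0xBD, P'3 = 0xC4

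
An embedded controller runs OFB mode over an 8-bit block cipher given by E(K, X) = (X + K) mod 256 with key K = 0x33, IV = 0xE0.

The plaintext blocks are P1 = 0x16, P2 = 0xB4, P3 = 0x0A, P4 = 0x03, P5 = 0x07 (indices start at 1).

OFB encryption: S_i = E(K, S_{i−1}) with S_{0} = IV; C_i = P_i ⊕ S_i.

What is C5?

C1: S = E(K, 0xE0) = 0x13; 0x16 ⊕ 0x13 = 0x05.
C2: S = E(K, 0x13) = 0x46; 0xB4 ⊕ 0x46 = 0xF2.
C3: S = E(K, 0x46) = 0x79; 0x0A ⊕ 0x79 = 0x73.
C4: S = E(K, 0x79) = 0xAC; 0x03 ⊕ 0xAC = 0xAF.
C5: S = E(K, 0xAC) = 0xDF; 0x07 ⊕ 0xDF = 0xD8.

C5 = 0xD8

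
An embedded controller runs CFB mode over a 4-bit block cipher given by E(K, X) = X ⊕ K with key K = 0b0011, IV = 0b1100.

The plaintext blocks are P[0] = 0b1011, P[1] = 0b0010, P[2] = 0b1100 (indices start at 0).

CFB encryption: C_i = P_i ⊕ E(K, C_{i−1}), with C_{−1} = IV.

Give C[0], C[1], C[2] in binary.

C[0]: E(K, 0b1100) = 0b1111; 0b1011 ⊕ 0b1111 = 0b0100.
C[1]: E(K, 0b0100) = 0b0111; 0b0010 ⊕ 0b0111 = 0b0101.
C[2]: E(K, 0b0101) = 0b0110; 0b1100 ⊕ 0b0110 = 0b1010.

C[0] = 0b0100, C[1] = 0b0101, C[2] = 0b1010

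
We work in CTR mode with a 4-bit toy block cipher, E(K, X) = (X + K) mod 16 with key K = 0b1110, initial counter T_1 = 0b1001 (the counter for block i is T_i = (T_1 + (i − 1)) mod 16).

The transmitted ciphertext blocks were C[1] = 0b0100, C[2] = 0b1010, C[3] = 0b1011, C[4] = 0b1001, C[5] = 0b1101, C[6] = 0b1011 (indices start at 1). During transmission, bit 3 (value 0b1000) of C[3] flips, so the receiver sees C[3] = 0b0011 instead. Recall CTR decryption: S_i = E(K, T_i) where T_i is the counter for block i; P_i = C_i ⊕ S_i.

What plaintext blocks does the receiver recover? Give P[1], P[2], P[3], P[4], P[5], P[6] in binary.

P[1] = 0b0011, P[2] = 0b0010, P[3] = 0b1010, P[4] = 0b0011, P[5] = 0b0110, P[6] = 0b0111

Only C[3] changed, to 0b0011. In CTR, a change in C_i flips the same bit in P_i only; the keystream is unaffected. Decrypting the received ciphertext:
P[1]: T = 0b1001, S = E(K, T) = 0b0111; 0b0100 ⊕ 0b0111 = 0b0011.
P[2]: T = 0b1010, S = E(K, T) = 0b1000; 0b1010 ⊕ 0b1000 = 0b0010.
P[3]: T = 0b1011, S = E(K, T) = 0b1001; 0b0011 ⊕ 0b1001 = 0b1010.
P[4]: T = 0b1100, S = E(K, T) = 0b1010; 0b1001 ⊕ 0b1010 = 0b0011.
P[5]: T = 0b1101, S = E(K, T) = 0b1011; 0b1101 ⊕ 0b1011 = 0b0110.
P[6]: T = 0b1110, S = E(K, T) = 0b1100; 0b1011 ⊕ 0b1100 = 0b0111.
Blocks that differ from the original plaintext: P[3].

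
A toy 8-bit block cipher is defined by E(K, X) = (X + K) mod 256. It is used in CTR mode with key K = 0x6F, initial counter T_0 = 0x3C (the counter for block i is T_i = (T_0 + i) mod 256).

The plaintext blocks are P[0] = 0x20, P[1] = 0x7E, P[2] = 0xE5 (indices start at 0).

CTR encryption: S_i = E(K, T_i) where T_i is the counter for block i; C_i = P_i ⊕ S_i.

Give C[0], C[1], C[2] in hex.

C[0]: T = 0x3C, S = E(K, T) = 0xAB; 0x20 ⊕ 0xAB = 0x8B.
C[1]: T = 0x3D, S = E(K, T) = 0xAC; 0x7E ⊕ 0xAC = 0xD2.
C[2]: T = 0x3E, S = E(K, T) = 0xAD; 0xE5 ⊕ 0xAD = 0x48.

C[0] = 0x8B, C[1] = 0xD2, C[2] = 0x48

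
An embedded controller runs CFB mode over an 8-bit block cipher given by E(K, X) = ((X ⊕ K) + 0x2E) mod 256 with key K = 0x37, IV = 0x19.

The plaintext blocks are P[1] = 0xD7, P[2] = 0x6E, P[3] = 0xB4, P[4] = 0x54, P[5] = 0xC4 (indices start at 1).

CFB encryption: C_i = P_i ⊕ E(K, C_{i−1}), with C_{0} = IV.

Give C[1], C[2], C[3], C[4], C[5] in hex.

C[1]: E(K, 0x19) = 0x5C; 0xD7 ⊕ 0x5C = 0x8B.
C[2]: E(K, 0x8B) = 0xEA; 0x6E ⊕ 0xEA = 0x84.
C[3]: E(K, 0x84) = 0xE1; 0xB4 ⊕ 0xE1 = 0x55.
C[4]: E(K, 0x55) = 0x90; 0x54 ⊕ 0x90 = 0xC4.
C[5]: E(K, 0xC4) = 0x21; 0xC4 ⊕ 0x21 = 0xE5.

C[1] = 0x8B, C[2] = 0x84, C[3] = 0x55, C[4] = 0xC4, C[5] = 0xE5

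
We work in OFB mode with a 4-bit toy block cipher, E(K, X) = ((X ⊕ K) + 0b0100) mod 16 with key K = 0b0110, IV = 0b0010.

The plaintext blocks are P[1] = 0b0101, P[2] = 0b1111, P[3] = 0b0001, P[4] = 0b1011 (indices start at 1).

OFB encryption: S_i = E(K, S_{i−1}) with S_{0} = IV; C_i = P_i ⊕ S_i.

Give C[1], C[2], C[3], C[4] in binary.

C[1]: S = E(K, 0b0010) = 0b1000; 0b0101 ⊕ 0b1000 = 0b1101.
C[2]: S = E(K, 0b1000) = 0b0010; 0b1111 ⊕ 0b0010 = 0b1101.
C[3]: S = E(K, 0b0010) = 0b1000; 0b0001 ⊕ 0b1000 = 0b1001.
C[4]: S = E(K, 0b1000) = 0b0010; 0b1011 ⊕ 0b0010 = 0b1001.

C[1] = 0b1101, C[2] = 0b1101, C[3] = 0b1001, C[4] = 0b1001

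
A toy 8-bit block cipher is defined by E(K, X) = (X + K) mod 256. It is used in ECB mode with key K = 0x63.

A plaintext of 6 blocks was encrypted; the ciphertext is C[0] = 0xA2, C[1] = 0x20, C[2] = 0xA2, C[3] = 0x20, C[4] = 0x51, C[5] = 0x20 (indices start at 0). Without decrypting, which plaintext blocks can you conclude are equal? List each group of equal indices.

ECB encrypts each block independently with the same key, so equal ciphertext blocks imply equal plaintext blocks.
C[0] = C[2] = 0xA2, so P[0] = P[2].
C[1] = C[3] = C[5] = 0x20, so P[1] = P[3] = P[5].

P[0] = P[2]; P[1] = P[3] = P[5]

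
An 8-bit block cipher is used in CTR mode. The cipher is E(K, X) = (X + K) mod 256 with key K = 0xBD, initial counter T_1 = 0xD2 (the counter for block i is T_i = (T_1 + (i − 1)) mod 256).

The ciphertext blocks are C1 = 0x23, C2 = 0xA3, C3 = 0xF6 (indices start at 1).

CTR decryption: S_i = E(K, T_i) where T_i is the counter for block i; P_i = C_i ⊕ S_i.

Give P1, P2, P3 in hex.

P1: T = 0xD2, S = E(K, T) = 0x8F; 0x23 ⊕ 0x8F = 0xAC.
P2: T = 0xD3, S = E(K, T) = 0x90; 0xA3 ⊕ 0x90 = 0x33.
P3: T = 0xD4, S = E(K, T) = 0x91; 0xF6 ⊕ 0x91 = 0x67.

P1 = 0xAC, P2 = 0x33, P3 = 0x67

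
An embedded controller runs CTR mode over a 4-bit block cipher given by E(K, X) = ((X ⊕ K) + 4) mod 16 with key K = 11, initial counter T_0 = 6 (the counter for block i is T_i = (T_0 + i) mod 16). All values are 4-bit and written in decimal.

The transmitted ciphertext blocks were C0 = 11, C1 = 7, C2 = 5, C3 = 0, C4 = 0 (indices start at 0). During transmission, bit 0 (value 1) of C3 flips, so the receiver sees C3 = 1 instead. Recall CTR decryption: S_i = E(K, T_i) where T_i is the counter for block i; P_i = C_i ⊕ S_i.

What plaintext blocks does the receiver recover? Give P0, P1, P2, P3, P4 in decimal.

Only C3 changed, to 1. In CTR, a change in C_i flips the same bit in P_i only; the keystream is unaffected. Decrypting the received ciphertext:
P0: T = 6, S = E(K, T) = 1; 11 ⊕ 1 = 10.
P1: T = 7, S = E(K, T) = 0; 7 ⊕ 0 = 7.
P2: T = 8, S = E(K, T) = 7; 5 ⊕ 7 = 2.
P3: T = 9, S = E(K, T) = 6; 1 ⊕ 6 = 7.
P4: T = 10, S = E(K, T) = 5; 0 ⊕ 5 = 5.
Blocks that differ from the original plaintext: P3.

P0 = 10, P1 = 7, P2 = 2, P3 = 7, P4 = 5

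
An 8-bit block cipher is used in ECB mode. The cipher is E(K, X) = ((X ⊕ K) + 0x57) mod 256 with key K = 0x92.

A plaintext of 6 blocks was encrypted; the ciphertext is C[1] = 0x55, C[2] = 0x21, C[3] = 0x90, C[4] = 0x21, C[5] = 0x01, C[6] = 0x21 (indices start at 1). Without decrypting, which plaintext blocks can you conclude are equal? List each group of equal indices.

P[2] = P[4] = P[6]

ECB encrypts each block independently with the same key, so equal ciphertext blocks imply equal plaintext blocks.
C[2] = C[4] = C[6] = 0x21, so P[2] = P[4] = P[6].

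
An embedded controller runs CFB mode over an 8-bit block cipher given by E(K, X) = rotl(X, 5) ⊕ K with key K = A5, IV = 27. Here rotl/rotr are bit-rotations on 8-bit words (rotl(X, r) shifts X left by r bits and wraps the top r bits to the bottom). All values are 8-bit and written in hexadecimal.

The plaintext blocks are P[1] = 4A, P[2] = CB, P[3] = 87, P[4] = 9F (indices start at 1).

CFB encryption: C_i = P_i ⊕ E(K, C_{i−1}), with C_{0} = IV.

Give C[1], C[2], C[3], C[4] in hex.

C[1] = 0B, C[2] = 0F, C[3] = C3, C[4] = 42

C[1]: E(K, 27) = 41; 4A ⊕ 41 = 0B.
C[2]: E(K, 0B) = C4; CB ⊕ C4 = 0F.
C[3]: E(K, 0F) = 44; 87 ⊕ 44 = C3.
C[4]: E(K, C3) = DD; 9F ⊕ DD = 42.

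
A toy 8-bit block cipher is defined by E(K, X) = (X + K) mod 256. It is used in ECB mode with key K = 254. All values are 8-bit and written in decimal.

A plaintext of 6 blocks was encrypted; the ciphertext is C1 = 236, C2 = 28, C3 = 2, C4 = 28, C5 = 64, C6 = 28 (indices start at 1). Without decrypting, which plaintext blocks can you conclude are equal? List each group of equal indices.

ECB encrypts each block independently with the same key, so equal ciphertext blocks imply equal plaintext blocks.
C2 = C4 = C6 = 28, so P2 = P4 = P6.

P2 = P4 = P6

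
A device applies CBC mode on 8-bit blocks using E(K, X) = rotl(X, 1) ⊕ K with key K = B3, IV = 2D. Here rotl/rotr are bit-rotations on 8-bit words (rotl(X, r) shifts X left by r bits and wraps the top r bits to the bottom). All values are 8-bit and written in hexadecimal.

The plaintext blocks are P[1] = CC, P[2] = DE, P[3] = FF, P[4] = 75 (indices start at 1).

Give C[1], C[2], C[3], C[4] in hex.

CBC encryption: C_i = E(K, P_i ⊕ C_{i−1}), with C_{0} = IV.
C[1]: P[1] ⊕ 2D = E1; E(K, E1) = 70.
C[2]: P[2] ⊕ 70 = AE; E(K, AE) = EE.
C[3]: P[3] ⊕ EE = 11; E(K, 11) = 91.
C[4]: P[4] ⊕ 91 = E4; E(K, E4) = 7A.

C[1] = 70, C[2] = EE, C[3] = 91, C[4] = 7A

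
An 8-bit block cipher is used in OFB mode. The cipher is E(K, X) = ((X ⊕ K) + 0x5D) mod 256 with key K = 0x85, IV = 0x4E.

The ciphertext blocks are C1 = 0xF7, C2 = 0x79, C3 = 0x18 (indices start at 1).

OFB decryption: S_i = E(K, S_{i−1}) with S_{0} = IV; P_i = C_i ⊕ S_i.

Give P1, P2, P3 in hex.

P1 = 0xDF, P2 = 0x73, P3 = 0xF4

P1: S = E(K, 0x4E) = 0x28; 0xF7 ⊕ 0x28 = 0xDF.
P2: S = E(K, 0x28) = 0x0A; 0x79 ⊕ 0x0A = 0x73.
P3: S = E(K, 0x0A) = 0xEC; 0x18 ⊕ 0xEC = 0xF4.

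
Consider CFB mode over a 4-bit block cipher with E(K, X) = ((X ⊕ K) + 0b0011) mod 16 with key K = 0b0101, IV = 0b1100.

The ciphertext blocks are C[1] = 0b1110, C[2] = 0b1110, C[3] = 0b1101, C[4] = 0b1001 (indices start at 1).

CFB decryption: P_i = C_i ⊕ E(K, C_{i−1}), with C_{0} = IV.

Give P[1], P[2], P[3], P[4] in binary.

P[1] = 0b0010, P[2] = 0b0000, P[3] = 0b0011, P[4] = 0b0010

P[1]: E(K, 0b1100) = 0b1100; 0b1110 ⊕ 0b1100 = 0b0010.
P[2]: E(K, 0b1110) = 0b1110; 0b1110 ⊕ 0b1110 = 0b0000.
P[3]: E(K, 0b1110) = 0b1110; 0b1101 ⊕ 0b1110 = 0b0011.
P[4]: E(K, 0b1101) = 0b1011; 0b1001 ⊕ 0b1011 = 0b0010.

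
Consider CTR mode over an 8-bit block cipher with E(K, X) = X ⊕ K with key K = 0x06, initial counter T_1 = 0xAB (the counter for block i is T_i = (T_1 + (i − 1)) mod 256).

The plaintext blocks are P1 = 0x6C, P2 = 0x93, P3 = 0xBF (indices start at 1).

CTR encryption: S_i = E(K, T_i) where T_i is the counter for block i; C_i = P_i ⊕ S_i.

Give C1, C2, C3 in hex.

C1 = 0xC1, C2 = 0x39, C3 = 0x14

C1: T = 0xAB, S = E(K, T) = 0xAD; 0x6C ⊕ 0xAD = 0xC1.
C2: T = 0xAC, S = E(K, T) = 0xAA; 0x93 ⊕ 0xAA = 0x39.
C3: T = 0xAD, S = E(K, T) = 0xAB; 0xBF ⊕ 0xAB = 0x14.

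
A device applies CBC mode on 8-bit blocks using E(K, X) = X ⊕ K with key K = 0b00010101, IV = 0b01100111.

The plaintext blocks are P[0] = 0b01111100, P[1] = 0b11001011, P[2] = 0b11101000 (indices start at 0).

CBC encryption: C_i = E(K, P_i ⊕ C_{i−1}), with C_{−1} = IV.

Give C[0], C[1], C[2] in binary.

C[0]: P[0] ⊕ 0b01100111 = 0b00011011; E(K, 0b00011011) = 0b00001110.
C[1]: P[1] ⊕ 0b00001110 = 0b11000101; E(K, 0b11000101) = 0b11010000.
C[2]: P[2] ⊕ 0b11010000 = 0b00111000; E(K, 0b00111000) = 0b00101101.

C[0] = 0b00001110, C[1] = 0b11010000, C[2] = 0b00101101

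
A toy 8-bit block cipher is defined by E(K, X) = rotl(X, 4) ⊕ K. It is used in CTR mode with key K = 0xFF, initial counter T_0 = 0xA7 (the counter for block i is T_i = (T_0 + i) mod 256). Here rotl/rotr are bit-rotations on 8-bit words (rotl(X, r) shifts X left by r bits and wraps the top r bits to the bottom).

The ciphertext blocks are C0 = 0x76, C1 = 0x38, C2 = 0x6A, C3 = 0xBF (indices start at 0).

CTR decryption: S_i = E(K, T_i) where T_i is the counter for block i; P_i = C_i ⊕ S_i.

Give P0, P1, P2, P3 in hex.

P0 = 0xF3, P1 = 0x4D, P2 = 0x0F, P3 = 0xEA

P0: T = 0xA7, S = E(K, T) = 0x85; 0x76 ⊕ 0x85 = 0xF3.
P1: T = 0xA8, S = E(K, T) = 0x75; 0x38 ⊕ 0x75 = 0x4D.
P2: T = 0xA9, S = E(K, T) = 0x65; 0x6A ⊕ 0x65 = 0x0F.
P3: T = 0xAA, S = E(K, T) = 0x55; 0xBF ⊕ 0x55 = 0xEA.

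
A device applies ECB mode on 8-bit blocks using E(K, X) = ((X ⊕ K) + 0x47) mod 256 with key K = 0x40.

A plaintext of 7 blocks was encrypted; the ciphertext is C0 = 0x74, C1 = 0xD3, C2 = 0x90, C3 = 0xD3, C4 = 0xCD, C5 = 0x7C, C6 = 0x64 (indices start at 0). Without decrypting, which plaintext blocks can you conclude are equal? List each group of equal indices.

P1 = P3

ECB encrypts each block independently with the same key, so equal ciphertext blocks imply equal plaintext blocks.
C1 = C3 = 0xD3, so P1 = P3.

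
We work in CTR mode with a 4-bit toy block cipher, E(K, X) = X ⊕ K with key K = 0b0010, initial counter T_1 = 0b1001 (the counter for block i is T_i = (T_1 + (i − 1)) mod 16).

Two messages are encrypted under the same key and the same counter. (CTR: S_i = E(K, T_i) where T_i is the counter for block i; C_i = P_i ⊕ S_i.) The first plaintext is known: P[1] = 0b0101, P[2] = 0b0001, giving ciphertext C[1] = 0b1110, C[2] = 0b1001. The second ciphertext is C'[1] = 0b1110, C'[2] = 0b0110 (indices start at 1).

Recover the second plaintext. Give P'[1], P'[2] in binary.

In CTR with a reused counter, both messages share the same keystream S_i, so C_i ⊕ C'_i = P_i ⊕ P'_i and thus P'_i = P_i ⊕ C_i ⊕ C'_i.
P'[1]: 0b0101 ⊕ 0b1110 ⊕ 0b1110 = 0b0101.
P'[2]: 0b0001 ⊕ 0b1001 ⊕ 0b0110 = 0b1110.

P'[1] = 0b0101, P'[2] = 0b1110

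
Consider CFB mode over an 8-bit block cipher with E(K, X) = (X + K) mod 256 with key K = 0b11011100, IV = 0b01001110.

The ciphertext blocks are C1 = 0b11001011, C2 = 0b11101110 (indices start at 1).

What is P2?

CFB decryption: P_i = C_i ⊕ E(K, C_{i−1}), with C_{0} = IV.
P2: E(K, 0b11001011) = 0b10100111; 0b11101110 ⊕ 0b10100111 = 0b01001001.

P2 = 0b01001001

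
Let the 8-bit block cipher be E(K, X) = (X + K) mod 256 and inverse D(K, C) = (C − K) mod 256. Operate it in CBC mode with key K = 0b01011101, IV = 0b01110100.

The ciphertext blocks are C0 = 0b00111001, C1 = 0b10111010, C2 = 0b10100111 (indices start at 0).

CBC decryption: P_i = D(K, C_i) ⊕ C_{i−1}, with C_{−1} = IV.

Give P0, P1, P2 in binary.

P0 = 0b10101000, P1 = 0b01100100, P2 = 0b11110000

P0: D(K, 0b00111001) = 0b11011100; 0b11011100 ⊕ 0b01110100 = 0b10101000.
P1: D(K, 0b10111010) = 0b01011101; 0b01011101 ⊕ 0b00111001 = 0b01100100.
P2: D(K, 0b10100111) = 0b01001010; 0b01001010 ⊕ 0b10111010 = 0b11110000.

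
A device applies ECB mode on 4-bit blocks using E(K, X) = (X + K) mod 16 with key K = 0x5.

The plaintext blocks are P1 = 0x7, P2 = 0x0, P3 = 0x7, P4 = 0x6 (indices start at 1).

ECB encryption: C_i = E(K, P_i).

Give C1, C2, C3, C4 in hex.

C1 = 0xC, C2 = 0x5, C3 = 0xC, C4 = 0xB

C1: E(K, 0x7) = 0xC.
C2: E(K, 0x0) = 0x5.
C3: E(K, 0x7) = 0xC.
C4: E(K, 0x6) = 0xB.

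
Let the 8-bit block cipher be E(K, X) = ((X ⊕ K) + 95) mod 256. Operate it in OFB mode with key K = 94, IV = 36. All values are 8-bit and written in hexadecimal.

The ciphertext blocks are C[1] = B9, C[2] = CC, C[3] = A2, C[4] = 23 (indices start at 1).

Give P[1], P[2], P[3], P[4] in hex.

P[1] = 8E, P[2] = F4, P[3] = E3, P[4] = 49

OFB decryption: S_i = E(K, S_{i−1}) with S_{0} = IV; P_i = C_i ⊕ S_i.
P[1]: S = E(K, 36) = 37; B9 ⊕ 37 = 8E.
P[2]: S = E(K, 37) = 38; CC ⊕ 38 = F4.
P[3]: S = E(K, 38) = 41; A2 ⊕ 41 = E3.
P[4]: S = E(K, 41) = 6A; 23 ⊕ 6A = 49.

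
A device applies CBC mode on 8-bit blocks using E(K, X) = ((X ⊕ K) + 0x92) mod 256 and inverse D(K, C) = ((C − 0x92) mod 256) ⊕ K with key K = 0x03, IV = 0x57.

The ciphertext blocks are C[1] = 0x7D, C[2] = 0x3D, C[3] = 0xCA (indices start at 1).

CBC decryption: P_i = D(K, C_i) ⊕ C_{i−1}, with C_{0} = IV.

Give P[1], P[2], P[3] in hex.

P[1]: D(K, 0x7D) = 0xE8; 0xE8 ⊕ 0x57 = 0xBF.
P[2]: D(K, 0x3D) = 0xA8; 0xA8 ⊕ 0x7D = 0xD5.
P[3]: D(K, 0xCA) = 0x3B; 0x3B ⊕ 0x3D = 0x06.

P[1] = 0xBF, P[2] = 0xD5, P[3] = 0x06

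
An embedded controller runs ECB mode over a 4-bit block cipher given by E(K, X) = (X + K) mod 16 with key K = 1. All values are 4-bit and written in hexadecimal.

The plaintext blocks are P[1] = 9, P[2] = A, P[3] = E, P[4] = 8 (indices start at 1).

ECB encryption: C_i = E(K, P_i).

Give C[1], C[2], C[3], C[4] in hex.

C[1]: E(K, 9) = A.
C[2]: E(K, A) = B.
C[3]: E(K, E) = F.
C[4]: E(K, 8) = 9.

C[1] = A, C[2] = B, C[3] = F, C[4] = 9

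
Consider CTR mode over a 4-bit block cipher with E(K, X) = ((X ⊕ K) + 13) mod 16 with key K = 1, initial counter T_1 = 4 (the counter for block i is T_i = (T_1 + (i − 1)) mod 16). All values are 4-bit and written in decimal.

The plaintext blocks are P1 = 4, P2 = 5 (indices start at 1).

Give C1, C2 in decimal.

C1 = 6, C2 = 4

CTR encryption: S_i = E(K, T_i) where T_i is the counter for block i; C_i = P_i ⊕ S_i.
C1: T = 4, S = E(K, T) = 2; 4 ⊕ 2 = 6.
C2: T = 5, S = E(K, T) = 1; 5 ⊕ 1 = 4.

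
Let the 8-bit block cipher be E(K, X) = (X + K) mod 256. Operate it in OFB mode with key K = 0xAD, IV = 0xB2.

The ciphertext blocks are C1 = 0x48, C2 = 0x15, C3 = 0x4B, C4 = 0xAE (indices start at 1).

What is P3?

OFB decryption: S_i = E(K, S_{i−1}) with S_{0} = IV; P_i = C_i ⊕ S_i.
P1: S = E(K, 0xB2) = 0x5F; 0x48 ⊕ 0x5F = 0x17.
P2: S = E(K, 0x5F) = 0x0C; 0x15 ⊕ 0x0C = 0x19.
P3: S = E(K, 0x0C) = 0xB9; 0x4B ⊕ 0xB9 = 0xF2.

P3 = 0xF2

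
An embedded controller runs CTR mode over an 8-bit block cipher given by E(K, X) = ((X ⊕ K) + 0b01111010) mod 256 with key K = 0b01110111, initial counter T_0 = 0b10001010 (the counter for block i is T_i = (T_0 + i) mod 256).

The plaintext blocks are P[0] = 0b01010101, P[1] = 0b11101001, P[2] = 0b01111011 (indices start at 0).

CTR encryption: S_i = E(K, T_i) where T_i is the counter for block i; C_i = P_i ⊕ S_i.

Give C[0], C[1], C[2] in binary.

C[0] = 0b00100010, C[1] = 0b10011111, C[2] = 0b00001110

C[0]: T = 0b10001010, S = E(K, T) = 0b01110111; 0b01010101 ⊕ 0b01110111 = 0b00100010.
C[1]: T = 0b10001011, S = E(K, T) = 0b01110110; 0b11101001 ⊕ 0b01110110 = 0b10011111.
C[2]: T = 0b10001100, S = E(K, T) = 0b01110101; 0b01111011 ⊕ 0b01110101 = 0b00001110.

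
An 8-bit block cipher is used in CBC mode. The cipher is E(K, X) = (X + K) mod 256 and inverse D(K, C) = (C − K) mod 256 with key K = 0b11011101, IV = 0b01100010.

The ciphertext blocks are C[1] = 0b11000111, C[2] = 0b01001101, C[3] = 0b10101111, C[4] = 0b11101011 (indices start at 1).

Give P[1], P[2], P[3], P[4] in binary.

P[1] = 0b10001000, P[2] = 0b10110111, P[3] = 0b10011111, P[4] = 0b10100001

CBC decryption: P_i = D(K, C_i) ⊕ C_{i−1}, with C_{0} = IV.
P[1]: D(K, 0b11000111) = 0b11101010; 0b11101010 ⊕ 0b01100010 = 0b10001000.
P[2]: D(K, 0b01001101) = 0b01110000; 0b01110000 ⊕ 0b11000111 = 0b10110111.
P[3]: D(K, 0b10101111) = 0b11010010; 0b11010010 ⊕ 0b01001101 = 0b10011111.
P[4]: D(K, 0b11101011) = 0b00001110; 0b00001110 ⊕ 0b10101111 = 0b10100001.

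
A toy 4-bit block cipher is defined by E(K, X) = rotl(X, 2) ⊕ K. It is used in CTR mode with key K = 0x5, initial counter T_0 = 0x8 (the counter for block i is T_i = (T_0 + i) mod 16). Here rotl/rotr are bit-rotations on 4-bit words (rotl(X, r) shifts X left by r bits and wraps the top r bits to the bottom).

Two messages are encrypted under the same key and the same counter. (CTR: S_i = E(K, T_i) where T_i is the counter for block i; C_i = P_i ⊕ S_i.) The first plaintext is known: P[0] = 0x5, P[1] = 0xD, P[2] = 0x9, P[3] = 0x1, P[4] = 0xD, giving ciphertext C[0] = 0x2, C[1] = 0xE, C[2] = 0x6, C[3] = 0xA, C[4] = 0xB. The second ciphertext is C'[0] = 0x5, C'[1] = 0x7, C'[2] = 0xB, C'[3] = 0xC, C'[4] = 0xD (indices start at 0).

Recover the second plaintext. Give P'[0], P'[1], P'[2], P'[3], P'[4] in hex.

P'[0] = 0x2, P'[1] = 0x4, P'[2] = 0x4, P'[3] = 0x7, P'[4] = 0xB

In CTR with a reused counter, both messages share the same keystream S_i, so C_i ⊕ C'_i = P_i ⊕ P'_i and thus P'_i = P_i ⊕ C_i ⊕ C'_i.
P'[0]: 0x5 ⊕ 0x2 ⊕ 0x5 = 0x2.
P'[1]: 0xD ⊕ 0xE ⊕ 0x7 = 0x4.
P'[2]: 0x9 ⊕ 0x6 ⊕ 0xB = 0x4.
P'[3]: 0x1 ⊕ 0xA ⊕ 0xC = 0x7.
P'[4]: 0xD ⊕ 0xB ⊕ 0xD = 0xB.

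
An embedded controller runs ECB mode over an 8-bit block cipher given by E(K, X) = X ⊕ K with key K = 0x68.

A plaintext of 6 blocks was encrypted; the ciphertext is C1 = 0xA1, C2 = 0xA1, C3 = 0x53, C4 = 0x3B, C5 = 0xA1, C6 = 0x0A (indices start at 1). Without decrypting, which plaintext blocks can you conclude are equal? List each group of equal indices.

ECB encrypts each block independently with the same key, so equal ciphertext blocks imply equal plaintext blocks.
C1 = C2 = C5 = 0xA1, so P1 = P2 = P5.

P1 = P2 = P5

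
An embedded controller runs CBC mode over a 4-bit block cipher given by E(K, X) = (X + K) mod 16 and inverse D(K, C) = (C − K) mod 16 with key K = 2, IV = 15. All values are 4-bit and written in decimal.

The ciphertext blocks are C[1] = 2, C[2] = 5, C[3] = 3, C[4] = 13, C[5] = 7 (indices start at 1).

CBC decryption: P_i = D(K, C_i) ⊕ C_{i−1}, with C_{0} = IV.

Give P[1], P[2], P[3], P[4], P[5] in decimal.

P[1] = 15, P[2] = 1, P[3] = 4, P[4] = 8, P[5] = 8

P[1]: D(K, 2) = 0; 0 ⊕ 15 = 15.
P[2]: D(K, 5) = 3; 3 ⊕ 2 = 1.
P[3]: D(K, 3) = 1; 1 ⊕ 5 = 4.
P[4]: D(K, 13) = 11; 11 ⊕ 3 = 8.
P[5]: D(K, 7) = 5; 5 ⊕ 13 = 8.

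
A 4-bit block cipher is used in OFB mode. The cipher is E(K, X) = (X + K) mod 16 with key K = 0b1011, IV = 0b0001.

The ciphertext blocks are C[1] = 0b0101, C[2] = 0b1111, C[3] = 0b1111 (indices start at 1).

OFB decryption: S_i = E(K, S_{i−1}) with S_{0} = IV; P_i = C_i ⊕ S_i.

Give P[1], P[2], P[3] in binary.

P[1]: S = E(K, 0b0001) = 0b1100; 0b0101 ⊕ 0b1100 = 0b1001.
P[2]: S = E(K, 0b1100) = 0b0111; 0b1111 ⊕ 0b0111 = 0b1000.
P[3]: S = E(K, 0b0111) = 0b0010; 0b1111 ⊕ 0b0010 = 0b1101.

P[1] = 0b1001, P[2] = 0b1000, P[3] = 0b1101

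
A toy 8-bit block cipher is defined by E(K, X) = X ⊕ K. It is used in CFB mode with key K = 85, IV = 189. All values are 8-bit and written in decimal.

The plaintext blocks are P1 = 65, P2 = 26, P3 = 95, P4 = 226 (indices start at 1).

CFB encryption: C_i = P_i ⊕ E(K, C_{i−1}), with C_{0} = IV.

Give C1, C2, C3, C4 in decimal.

C1: E(K, 189) = 232; 65 ⊕ 232 = 169.
C2: E(K, 169) = 252; 26 ⊕ 252 = 230.
C3: E(K, 230) = 179; 95 ⊕ 179 = 236.
C4: E(K, 236) = 185; 226 ⊕ 185 = 91.

C1 = 169, C2 = 230, C3 = 236, C4 = 91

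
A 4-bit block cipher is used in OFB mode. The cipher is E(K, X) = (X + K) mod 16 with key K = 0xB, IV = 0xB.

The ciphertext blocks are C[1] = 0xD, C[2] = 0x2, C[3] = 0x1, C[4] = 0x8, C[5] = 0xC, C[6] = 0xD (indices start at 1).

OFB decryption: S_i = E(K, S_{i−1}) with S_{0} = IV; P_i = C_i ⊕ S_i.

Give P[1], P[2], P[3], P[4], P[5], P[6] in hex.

P[1]: S = E(K, 0xB) = 0x6; 0xD ⊕ 0x6 = 0xB.
P[2]: S = E(K, 0x6) = 0x1; 0x2 ⊕ 0x1 = 0x3.
P[3]: S = E(K, 0x1) = 0xC; 0x1 ⊕ 0xC = 0xD.
P[4]: S = E(K, 0xC) = 0x7; 0x8 ⊕ 0x7 = 0xF.
P[5]: S = E(K, 0x7) = 0x2; 0xC ⊕ 0x2 = 0xE.
P[6]: S = E(K, 0x2) = 0xD; 0xD ⊕ 0xD = 0x0.

P[1] = 0xB, P[2] = 0x3, P[3] = 0xD, P[4] = 0xF, P[5] = 0xE, P[6] = 0x0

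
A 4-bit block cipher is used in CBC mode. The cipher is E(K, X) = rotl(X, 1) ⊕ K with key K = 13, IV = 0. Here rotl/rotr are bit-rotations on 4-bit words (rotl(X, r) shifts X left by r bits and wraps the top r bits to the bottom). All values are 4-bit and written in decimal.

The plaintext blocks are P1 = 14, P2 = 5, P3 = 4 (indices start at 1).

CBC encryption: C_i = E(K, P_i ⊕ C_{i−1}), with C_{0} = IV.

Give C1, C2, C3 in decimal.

C1 = 0, C2 = 7, C3 = 11

C1: P1 ⊕ 0 = 14; E(K, 14) = 0.
C2: P2 ⊕ 0 = 5; E(K, 5) = 7.
C3: P3 ⊕ 7 = 3; E(K, 3) = 11.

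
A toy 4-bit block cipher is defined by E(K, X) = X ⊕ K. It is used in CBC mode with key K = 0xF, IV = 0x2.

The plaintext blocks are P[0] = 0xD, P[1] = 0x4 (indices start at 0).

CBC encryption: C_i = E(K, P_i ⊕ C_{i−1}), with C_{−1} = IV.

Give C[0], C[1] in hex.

C[0] = 0x0, C[1] = 0xB

C[0]: P[0] ⊕ 0x2 = 0xF; E(K, 0xF) = 0x0.
C[1]: P[1] ⊕ 0x0 = 0x4; E(K, 0x4) = 0xB.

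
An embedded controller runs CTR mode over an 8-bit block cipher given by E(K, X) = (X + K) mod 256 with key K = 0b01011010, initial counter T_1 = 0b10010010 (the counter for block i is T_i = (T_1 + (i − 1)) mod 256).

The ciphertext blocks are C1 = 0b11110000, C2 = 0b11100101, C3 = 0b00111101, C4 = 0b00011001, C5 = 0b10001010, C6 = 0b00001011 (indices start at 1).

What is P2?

P2 = 0b00001000

CTR decryption: S_i = E(K, T_i) where T_i is the counter for block i; P_i = C_i ⊕ S_i.
P2: T = 0b10010011, S = E(K, T) = 0b11101101; 0b11100101 ⊕ 0b11101101 = 0b00001000.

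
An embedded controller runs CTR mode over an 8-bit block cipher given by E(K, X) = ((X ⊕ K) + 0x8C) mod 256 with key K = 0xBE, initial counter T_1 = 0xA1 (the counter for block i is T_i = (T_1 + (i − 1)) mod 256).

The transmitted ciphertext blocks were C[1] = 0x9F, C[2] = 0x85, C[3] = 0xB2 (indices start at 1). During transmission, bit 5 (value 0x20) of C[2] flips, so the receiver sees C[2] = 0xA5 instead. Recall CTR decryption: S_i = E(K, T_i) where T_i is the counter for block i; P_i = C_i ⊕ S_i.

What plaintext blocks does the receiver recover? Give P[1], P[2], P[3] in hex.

Only C[2] changed, to 0xA5. In CTR, a change in C_i flips the same bit in P_i only; the keystream is unaffected. Decrypting the received ciphertext:
P[1]: T = 0xA1, S = E(K, T) = 0xAB; 0x9F ⊕ 0xAB = 0x34.
P[2]: T = 0xA2, S = E(K, T) = 0xA8; 0xA5 ⊕ 0xA8 = 0x0D.
P[3]: T = 0xA3, S = E(K, T) = 0xA9; 0xB2 ⊕ 0xA9 = 0x1B.
Blocks that differ from the original plaintext: P[2].

P[1] = 0x34, P[2] = 0x0D, P[3] = 0x1B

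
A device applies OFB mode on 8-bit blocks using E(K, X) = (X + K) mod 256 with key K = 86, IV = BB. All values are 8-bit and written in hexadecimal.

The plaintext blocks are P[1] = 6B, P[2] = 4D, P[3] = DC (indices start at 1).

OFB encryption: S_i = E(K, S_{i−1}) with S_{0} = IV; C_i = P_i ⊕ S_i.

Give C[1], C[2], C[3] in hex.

C[1]: S = E(K, BB) = 41; 6B ⊕ 41 = 2A.
C[2]: S = E(K, 41) = C7; 4D ⊕ C7 = 8A.
C[3]: S = E(K, C7) = 4D; DC ⊕ 4D = 91.

C[1] = 2A, C[2] = 8A, C[3] = 91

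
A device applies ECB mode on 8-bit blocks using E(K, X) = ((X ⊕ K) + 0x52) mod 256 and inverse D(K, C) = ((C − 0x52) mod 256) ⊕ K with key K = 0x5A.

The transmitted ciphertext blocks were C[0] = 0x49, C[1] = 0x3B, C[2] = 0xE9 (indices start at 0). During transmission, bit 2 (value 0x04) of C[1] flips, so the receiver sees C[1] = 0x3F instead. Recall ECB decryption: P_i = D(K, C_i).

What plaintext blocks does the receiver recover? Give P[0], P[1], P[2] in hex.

P[0] = 0xAD, P[1] = 0xB7, P[2] = 0xCD

Only C[1] changed, to 0x3F. In ECB, a change in C_i affects only P_i. Decrypting the received ciphertext:
P[0]: D(K, 0x49) = 0xAD.
P[1]: D(K, 0x3F) = 0xB7.
P[2]: D(K, 0xE9) = 0xCD.
Blocks that differ from the original plaintext: P[1].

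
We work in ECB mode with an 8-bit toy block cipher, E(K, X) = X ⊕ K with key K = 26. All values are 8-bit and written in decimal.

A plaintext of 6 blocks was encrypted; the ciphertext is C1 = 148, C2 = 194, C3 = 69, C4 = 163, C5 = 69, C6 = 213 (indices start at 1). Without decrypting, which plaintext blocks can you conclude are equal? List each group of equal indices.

ECB encrypts each block independently with the same key, so equal ciphertext blocks imply equal plaintext blocks.
C3 = C5 = 69, so P3 = P5.

P3 = P5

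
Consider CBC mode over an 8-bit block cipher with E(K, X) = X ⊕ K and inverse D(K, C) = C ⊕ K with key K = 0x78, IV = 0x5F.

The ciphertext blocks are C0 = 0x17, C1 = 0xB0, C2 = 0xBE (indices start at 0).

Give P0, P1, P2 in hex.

P0 = 0x30, P1 = 0xDF, P2 = 0x76

CBC decryption: P_i = D(K, C_i) ⊕ C_{i−1}, with C_{−1} = IV.
P0: D(K, 0x17) = 0x6F; 0x6F ⊕ 0x5F = 0x30.
P1: D(K, 0xB0) = 0xC8; 0xC8 ⊕ 0x17 = 0xDF.
P2: D(K, 0xBE) = 0xC6; 0xC6 ⊕ 0xB0 = 0x76.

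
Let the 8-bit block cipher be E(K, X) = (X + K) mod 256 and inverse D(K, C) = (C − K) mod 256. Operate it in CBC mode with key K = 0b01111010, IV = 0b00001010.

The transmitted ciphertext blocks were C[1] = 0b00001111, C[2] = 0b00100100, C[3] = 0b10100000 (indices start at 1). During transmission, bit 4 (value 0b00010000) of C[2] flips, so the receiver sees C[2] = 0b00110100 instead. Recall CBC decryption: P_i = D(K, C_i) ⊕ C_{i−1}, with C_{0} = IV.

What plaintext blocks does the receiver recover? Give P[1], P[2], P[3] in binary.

Only C[2] changed, to 0b00110100. In CBC, a change in C_i garbles P_i and flips the same bit in P_{i+1}. Decrypting the received ciphertext:
P[1]: D(K, 0b00001111) = 0b10010101; 0b10010101 ⊕ 0b00001010 = 0b10011111.
P[2]: D(K, 0b00110100) = 0b10111010; 0b10111010 ⊕ 0b00001111 = 0b10110101.
P[3]: D(K, 0b10100000) = 0b00100110; 0b00100110 ⊕ 0b00110100 = 0b00010010.
Blocks that differ from the original plaintext: P[2], P[3].

P[1] = 0b10011111, P[2] = 0b10110101, P[3] = 0b00010010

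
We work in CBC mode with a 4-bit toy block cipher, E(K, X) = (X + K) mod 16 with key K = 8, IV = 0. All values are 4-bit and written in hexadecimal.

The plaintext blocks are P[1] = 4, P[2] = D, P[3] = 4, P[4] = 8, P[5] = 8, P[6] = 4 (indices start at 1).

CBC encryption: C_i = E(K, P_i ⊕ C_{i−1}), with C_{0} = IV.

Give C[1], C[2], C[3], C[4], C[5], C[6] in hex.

C[1] = C, C[2] = 9, C[3] = 5, C[4] = 5, C[5] = 5, C[6] = 9

C[1]: P[1] ⊕ 0 = 4; E(K, 4) = C.
C[2]: P[2] ⊕ C = 1; E(K, 1) = 9.
C[3]: P[3] ⊕ 9 = D; E(K, D) = 5.
C[4]: P[4] ⊕ 5 = D; E(K, D) = 5.
C[5]: P[5] ⊕ 5 = D; E(K, D) = 5.
C[6]: P[6] ⊕ 5 = 1; E(K, 1) = 9.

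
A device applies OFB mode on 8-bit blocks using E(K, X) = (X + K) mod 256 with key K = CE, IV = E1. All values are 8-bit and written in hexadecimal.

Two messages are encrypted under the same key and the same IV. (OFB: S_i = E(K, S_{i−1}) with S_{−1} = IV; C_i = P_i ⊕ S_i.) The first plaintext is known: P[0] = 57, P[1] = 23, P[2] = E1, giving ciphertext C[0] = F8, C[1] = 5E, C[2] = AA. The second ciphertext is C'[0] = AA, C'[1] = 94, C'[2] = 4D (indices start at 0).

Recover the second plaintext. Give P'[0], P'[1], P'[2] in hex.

P'[0] = 05, P'[1] = E9, P'[2] = 06

In OFB with a reused IV, both messages share the same keystream S_i, so C_i ⊕ C'_i = P_i ⊕ P'_i and thus P'_i = P_i ⊕ C_i ⊕ C'_i.
P'[0]: 57 ⊕ F8 ⊕ AA = 05.
P'[1]: 23 ⊕ 5E ⊕ 94 = E9.
P'[2]: E1 ⊕ AA ⊕ 4D = 06.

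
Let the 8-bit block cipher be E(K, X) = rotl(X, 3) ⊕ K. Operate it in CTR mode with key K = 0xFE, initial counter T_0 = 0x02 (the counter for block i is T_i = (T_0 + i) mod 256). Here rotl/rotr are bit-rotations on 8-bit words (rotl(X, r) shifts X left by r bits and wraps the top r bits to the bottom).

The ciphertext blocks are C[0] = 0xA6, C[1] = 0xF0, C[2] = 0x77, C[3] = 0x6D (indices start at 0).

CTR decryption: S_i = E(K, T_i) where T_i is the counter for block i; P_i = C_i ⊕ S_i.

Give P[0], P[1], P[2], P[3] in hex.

P[0] = 0x48, P[1] = 0x16, P[2] = 0xA9, P[3] = 0xBB

P[0]: T = 0x02, S = E(K, T) = 0xEE; 0xA6 ⊕ 0xEE = 0x48.
P[1]: T = 0x03, S = E(K, T) = 0xE6; 0xF0 ⊕ 0xE6 = 0x16.
P[2]: T = 0x04, S = E(K, T) = 0xDE; 0x77 ⊕ 0xDE = 0xA9.
P[3]: T = 0x05, S = E(K, T) = 0xD6; 0x6D ⊕ 0xD6 = 0xBB.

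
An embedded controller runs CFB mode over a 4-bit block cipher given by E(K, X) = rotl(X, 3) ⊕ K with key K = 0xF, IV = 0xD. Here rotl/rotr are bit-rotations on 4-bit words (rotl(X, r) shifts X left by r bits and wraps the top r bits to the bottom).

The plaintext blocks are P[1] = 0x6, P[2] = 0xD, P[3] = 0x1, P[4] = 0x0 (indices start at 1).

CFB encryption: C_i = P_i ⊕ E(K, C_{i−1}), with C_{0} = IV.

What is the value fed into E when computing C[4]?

C[1]: E(K, 0xD) = 0x1; 0x6 ⊕ 0x1 = 0x7.
C[2]: E(K, 0x7) = 0x4; 0xD ⊕ 0x4 = 0x9.
C[3]: E(K, 0x9) = 0x3; 0x1 ⊕ 0x3 = 0x2.
C[4]: E(K, 0x2) = 0xE; 0x0 ⊕ 0xE = 0xE.
So the input to E for block [4] is 0x2.

0x2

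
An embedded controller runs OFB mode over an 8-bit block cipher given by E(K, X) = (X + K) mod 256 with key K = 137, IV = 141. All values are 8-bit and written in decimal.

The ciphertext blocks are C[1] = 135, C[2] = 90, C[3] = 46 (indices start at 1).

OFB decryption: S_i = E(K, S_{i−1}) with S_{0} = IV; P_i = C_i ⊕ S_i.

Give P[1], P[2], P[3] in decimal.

P[1]: S = E(K, 141) = 22; 135 ⊕ 22 = 145.
P[2]: S = E(K, 22) = 159; 90 ⊕ 159 = 197.
P[3]: S = E(K, 159) = 40; 46 ⊕ 40 = 6.

P[1] = 145, P[2] = 197, P[3] = 6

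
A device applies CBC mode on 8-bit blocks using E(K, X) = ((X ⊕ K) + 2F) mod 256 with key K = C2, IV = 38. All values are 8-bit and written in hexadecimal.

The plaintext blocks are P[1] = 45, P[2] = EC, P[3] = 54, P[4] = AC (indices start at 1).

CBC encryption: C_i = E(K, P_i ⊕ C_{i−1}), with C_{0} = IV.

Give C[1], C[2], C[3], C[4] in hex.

C[1] = EE, C[2] = EF, C[3] = A8, C[4] = F5

C[1]: P[1] ⊕ 38 = 7D; E(K, 7D) = EE.
C[2]: P[2] ⊕ EE = 02; E(K, 02) = EF.
C[3]: P[3] ⊕ EF = BB; E(K, BB) = A8.
C[4]: P[4] ⊕ A8 = 04; E(K, 04) = F5.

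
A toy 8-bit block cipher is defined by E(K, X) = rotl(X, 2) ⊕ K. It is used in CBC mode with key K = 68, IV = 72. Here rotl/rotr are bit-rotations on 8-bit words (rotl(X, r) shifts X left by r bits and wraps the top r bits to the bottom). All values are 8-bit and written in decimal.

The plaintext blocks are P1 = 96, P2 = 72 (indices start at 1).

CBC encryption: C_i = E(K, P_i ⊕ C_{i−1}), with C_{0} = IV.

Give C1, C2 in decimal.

C1: P1 ⊕ 72 = 40; E(K, 40) = 228.
C2: P2 ⊕ 228 = 172; E(K, 172) = 246.

C1 = 228, C2 = 246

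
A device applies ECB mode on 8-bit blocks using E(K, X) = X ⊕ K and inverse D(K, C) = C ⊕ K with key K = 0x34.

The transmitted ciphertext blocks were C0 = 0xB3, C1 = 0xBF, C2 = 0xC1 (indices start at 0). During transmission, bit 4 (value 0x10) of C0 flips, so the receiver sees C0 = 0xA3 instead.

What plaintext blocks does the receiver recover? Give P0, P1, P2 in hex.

P0 = 0x97, P1 = 0x8B, P2 = 0xF5

ECB decryption: P_i = D(K, C_i).
Only C0 changed, to 0xA3. In ECB, a change in C_i affects only P_i. Decrypting the received ciphertext:
P0: D(K, 0xA3) = 0x97.
P1: D(K, 0xBF) = 0x8B.
P2: D(K, 0xC1) = 0xF5.
Blocks that differ from the original plaintext: P0.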